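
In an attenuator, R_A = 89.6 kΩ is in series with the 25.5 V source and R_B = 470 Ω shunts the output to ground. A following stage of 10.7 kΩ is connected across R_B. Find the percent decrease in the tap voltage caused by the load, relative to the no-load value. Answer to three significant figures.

The divider's output (Thévenin) resistance is R_A‖R_B = 467.5 Ω.
Fractional drop under load = R_th/(R_th + R_L) = 467.5 / (467.5 + 10700) = 0.04187.
So the output falls by 4.19 %.

4.19 %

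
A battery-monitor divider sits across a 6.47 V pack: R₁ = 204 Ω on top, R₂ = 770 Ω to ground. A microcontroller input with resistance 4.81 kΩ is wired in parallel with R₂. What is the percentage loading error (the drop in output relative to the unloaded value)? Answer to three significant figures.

The divider's output (Thévenin) resistance is R₁‖R₂ = 161.3 Ω.
Fractional drop under load = R_th/(R_th + R_L) = 161.3 / (161.3 + 4810) = 0.03244.
So the output falls by 3.24 %.

3.24 %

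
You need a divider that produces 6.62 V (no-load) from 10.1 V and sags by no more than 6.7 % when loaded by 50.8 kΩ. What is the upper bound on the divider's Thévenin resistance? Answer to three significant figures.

Loading drop = R_th/(R_th + R_L) ≤ 0.0670, so R_th ≤ R_L · ε/(1−ε) = 50.8 kΩ × 0.0670/0.9330 = 3.65 kΩ.
(Any R1, R2 with R2/(R1+R2) = 0.655 and R1‖R2 ≤ 3.65 kΩ will meet the spec.)

R_th ≤ 3.65 kΩ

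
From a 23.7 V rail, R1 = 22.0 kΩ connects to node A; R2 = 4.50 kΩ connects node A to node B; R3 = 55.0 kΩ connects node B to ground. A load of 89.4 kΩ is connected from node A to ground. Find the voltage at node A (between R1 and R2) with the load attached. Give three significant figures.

Below node A the series string R2+R3 = 59.50 kΩ sits in parallel with the 89.4 kΩ load: 35.72 kΩ.
V_A = 23.7 × 35.72/(22.0 + 35.72) = 14.7 V.

V ≈ 14.7 V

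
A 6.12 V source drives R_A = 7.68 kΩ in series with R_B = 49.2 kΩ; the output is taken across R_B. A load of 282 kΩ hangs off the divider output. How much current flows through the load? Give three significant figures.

I_L ≈ 0.0183 mA

R_B‖R_L = 41.89 kΩ; V_out = 6.12 × 41.89/49.57 = 5.172 V.
I_L = V_out / R_L = 5.172 / 282 kΩ = 0.0183 mA.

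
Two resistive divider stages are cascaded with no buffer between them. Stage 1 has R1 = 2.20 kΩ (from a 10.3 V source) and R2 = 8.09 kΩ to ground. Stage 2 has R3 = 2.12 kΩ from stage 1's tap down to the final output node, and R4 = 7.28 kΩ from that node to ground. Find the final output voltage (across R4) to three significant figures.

Stage 2 presents R3+R4 = 9.400 kΩ as a load on stage 1's tap.
Stage 1's lower leg becomes R2‖(R3+R4) = 4.348 kΩ, so V_mid = 10.3 × 4.348/6.548 = 6.839 V.
Stage 2 is itself unloaded: V_out = V_mid × R4/(R3+R4) = 6.839 × 7.28/9.400 = 5.30 V.

V_out ≈ 5.30 V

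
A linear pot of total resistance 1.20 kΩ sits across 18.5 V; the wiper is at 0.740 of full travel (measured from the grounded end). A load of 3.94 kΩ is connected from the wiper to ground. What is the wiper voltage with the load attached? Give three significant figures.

The wiper splits the pot into (1−α)R = 312.0 Ω above and αR = 888.0 Ω below.
Lower section ‖ load = 724.7 Ω.
V_wiper = 18.5 × 724.7/(312.0 + 724.7) = 12.9 V.

V ≈ 12.9 V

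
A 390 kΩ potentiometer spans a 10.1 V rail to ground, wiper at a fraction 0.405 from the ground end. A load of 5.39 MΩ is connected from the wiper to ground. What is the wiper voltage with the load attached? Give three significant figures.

V ≈ 4.02 V

The wiper splits the pot into (1−α)R = 232.1 kΩ above and αR = 157.9 kΩ below.
Lower section ‖ load = 153.5 kΩ.
V_wiper = 10.1 × 153.5/(232.1 + 153.5) = 4.02 V.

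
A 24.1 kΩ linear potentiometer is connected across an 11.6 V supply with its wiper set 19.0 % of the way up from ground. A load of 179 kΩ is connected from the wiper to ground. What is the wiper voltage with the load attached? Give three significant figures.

V ≈ 2.16 V

The wiper splits the pot into (1−α)R = 19.52 kΩ above and αR = 4.579 kΩ below.
Lower section ‖ load = 4.465 kΩ.
V_wiper = 11.6 × 4.465/(19.52 + 4.465) = 2.16 V.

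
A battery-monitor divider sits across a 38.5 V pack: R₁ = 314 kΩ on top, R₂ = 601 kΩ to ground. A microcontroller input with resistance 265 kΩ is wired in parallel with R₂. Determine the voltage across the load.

V_out ≈ 14.2 V

The load sits in parallel with R₂: R₂‖R_L = (601 × 265) / (601 + 265) = 183.9 kΩ.
V_out = 38.5 × 183.9 / (314 + 183.9) = 38.5 × 183.9/497.9 = 14.2 V.
(Unloaded it would have been 25.3 V.)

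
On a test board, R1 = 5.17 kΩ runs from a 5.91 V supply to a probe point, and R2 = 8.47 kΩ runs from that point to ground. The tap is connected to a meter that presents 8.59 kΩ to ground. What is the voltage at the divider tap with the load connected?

V_out ≈ 2.67 V

The load sits in parallel with R2: R2‖R_L = (8.47 × 8.59) / (8.47 + 8.59) = 4.265 kΩ.
V_out = 5.91 × 4.265 / (5.17 + 4.265) = 5.91 × 4.265/9.435 = 2.67 V.
(Unloaded it would have been 3.67 V.)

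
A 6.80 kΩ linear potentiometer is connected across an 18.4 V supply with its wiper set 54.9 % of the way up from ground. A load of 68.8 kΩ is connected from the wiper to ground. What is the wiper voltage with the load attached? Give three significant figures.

The wiper splits the pot into (1−α)R = 3.067 kΩ above and αR = 3.733 kΩ below.
Lower section ‖ load = 3.541 kΩ.
V_wiper = 18.4 × 3.541/(3.067 + 3.541) = 9.86 V.

V ≈ 9.86 V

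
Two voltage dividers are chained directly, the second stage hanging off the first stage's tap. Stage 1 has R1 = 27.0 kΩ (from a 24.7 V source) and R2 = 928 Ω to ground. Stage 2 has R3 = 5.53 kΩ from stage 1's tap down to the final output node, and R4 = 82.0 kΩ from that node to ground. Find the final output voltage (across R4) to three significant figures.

Stage 2 presents R3+R4 = 87530 Ω as a load on stage 1's tap.
Stage 1's lower leg becomes R2‖(R3+R4) = 918.3 Ω, so V_mid = 24.7 × 918.3/27920 = 0.8124 V.
Stage 2 is itself unloaded: V_out = V_mid × R4/(R3+R4) = 0.8124 × 82000/87530 = 0.761 V.

V_out ≈ 0.761 V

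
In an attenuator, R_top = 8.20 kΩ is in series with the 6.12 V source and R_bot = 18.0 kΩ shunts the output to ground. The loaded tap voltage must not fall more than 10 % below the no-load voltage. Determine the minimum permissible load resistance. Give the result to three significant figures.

R_L(min) ≈ 50.7 kΩ

Output resistance R_th = R_top‖R_bot = (8.20 × 18.0)/26.20 = 5.634 kΩ.
The fractional drop is R_th/(R_th + R_L); requiring this ≤ 0.100 gives R_L ≥ R_th(1/0.100 − 1) = 5.634 × 9.000 = 50.7 kΩ.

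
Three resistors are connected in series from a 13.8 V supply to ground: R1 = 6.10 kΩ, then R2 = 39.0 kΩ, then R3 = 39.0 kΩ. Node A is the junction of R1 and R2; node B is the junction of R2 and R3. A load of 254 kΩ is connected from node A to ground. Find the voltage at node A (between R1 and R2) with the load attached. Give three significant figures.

Below node A the series string R2+R3 = 78.00 kΩ sits in parallel with the 254 kΩ load: 59.67 kΩ.
V_A = 13.8 × 59.67/(6.10 + 59.67) = 12.5 V.

V ≈ 12.5 V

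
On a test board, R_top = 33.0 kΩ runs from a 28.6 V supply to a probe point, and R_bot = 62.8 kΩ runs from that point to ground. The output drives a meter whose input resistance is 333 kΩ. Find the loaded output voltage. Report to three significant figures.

V_out ≈ 17.6 V

The load sits in parallel with R_bot: R_bot‖R_L = (62.8 × 333) / (62.8 + 333) = 52.84 kΩ.
V_out = 28.6 × 52.84 / (33.0 + 52.84) = 28.6 × 52.84/85.84 = 17.6 V.
(Unloaded it would have been 18.7 V.)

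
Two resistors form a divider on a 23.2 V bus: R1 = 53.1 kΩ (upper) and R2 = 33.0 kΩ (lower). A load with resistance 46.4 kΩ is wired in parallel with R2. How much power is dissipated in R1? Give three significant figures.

Total resistance from the source is R1 + (R2‖R_L) = 72.38 kΩ, so I = 23.2/72.38 kΩ = 0.3205 mA.
P = I²·R1 = (0.3205 mA)² × 53.1 kΩ = 5.45 mW.

P ≈ 5.45 mW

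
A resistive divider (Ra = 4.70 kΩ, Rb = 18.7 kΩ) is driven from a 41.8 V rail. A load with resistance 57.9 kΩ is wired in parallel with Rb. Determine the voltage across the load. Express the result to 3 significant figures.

V_out ≈ 31.4 V

The load sits in parallel with Rb: Rb‖R_L = (18.7 × 57.9) / (18.7 + 57.9) = 14.13 kΩ.
V_out = 41.8 × 14.13 / (4.70 + 14.13) = 41.8 × 14.13/18.83 = 31.4 V.
(Unloaded it would have been 33.4 V.)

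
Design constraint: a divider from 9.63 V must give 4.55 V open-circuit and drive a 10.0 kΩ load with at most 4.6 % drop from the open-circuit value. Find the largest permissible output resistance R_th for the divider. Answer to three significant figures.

Loading drop = R_th/(R_th + R_L) ≤ 0.0460, so R_th ≤ R_L · ε/(1−ε) = 10.0 kΩ × 0.0460/0.9540 = 482 Ω.
(Any R1, R2 with R2/(R1+R2) = 0.472 and R1‖R2 ≤ 482 Ω will meet the spec.)

R_th ≤ 482 Ω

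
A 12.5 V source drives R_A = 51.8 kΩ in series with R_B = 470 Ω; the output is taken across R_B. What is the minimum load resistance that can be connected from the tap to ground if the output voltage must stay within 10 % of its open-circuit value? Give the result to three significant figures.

Output resistance R_th = R_A‖R_B = (51800 × 470)/52270 = 465.8 Ω.
The fractional drop is R_th/(R_th + R_L); requiring this ≤ 0.100 gives R_L ≥ R_th(1/0.100 − 1) = 465.8 × 9.000 = 4.19 kΩ.

R_L(min) ≈ 4.19 kΩ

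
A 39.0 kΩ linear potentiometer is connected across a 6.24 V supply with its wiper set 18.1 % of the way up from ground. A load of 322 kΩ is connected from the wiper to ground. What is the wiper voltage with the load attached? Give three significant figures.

The wiper splits the pot into (1−α)R = 31.94 kΩ above and αR = 7.059 kΩ below.
Lower section ‖ load = 6.908 kΩ.
V_wiper = 6.24 × 6.908/(31.94 + 6.908) = 1.11 V.

V ≈ 1.11 V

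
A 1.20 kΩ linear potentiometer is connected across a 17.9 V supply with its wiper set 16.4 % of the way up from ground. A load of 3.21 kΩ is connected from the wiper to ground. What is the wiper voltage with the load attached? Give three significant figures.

V ≈ 2.79 V

The wiper splits the pot into (1−α)R = 1003 Ω above and αR = 196.8 Ω below.
Lower section ‖ load = 185.4 Ω.
V_wiper = 17.9 × 185.4/(1003 + 185.4) = 2.79 V.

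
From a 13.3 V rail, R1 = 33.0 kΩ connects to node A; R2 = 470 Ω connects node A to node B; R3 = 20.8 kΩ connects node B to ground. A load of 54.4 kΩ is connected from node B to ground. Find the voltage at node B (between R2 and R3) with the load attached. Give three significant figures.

At node B, R3 is in parallel with the load: R3‖R_L = 15050 Ω.
Below node A the resistance is R2 + (R3‖R_L) = 15520 Ω, so V_A = 13.3 × 15520/48520 = 4.254 V.
Then V_B = V_A × (R3‖R_L)/(R2 + R3‖R_L) = 4.254 × 15050/15520 = 4.12 V.

V ≈ 4.12 V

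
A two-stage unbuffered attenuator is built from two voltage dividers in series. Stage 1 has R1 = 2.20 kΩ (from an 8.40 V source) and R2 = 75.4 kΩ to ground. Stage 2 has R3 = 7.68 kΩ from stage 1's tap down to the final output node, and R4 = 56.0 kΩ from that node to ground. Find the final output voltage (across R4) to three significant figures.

V_out ≈ 6.94 V

Stage 2 presents R3+R4 = 63.68 kΩ as a load on stage 1's tap.
Stage 1's lower leg becomes R2‖(R3+R4) = 34.52 kΩ, so V_mid = 8.40 × 34.52/36.72 = 7.897 V.
Stage 2 is itself unloaded: V_out = V_mid × R4/(R3+R4) = 7.897 × 56.0/63.68 = 6.94 V.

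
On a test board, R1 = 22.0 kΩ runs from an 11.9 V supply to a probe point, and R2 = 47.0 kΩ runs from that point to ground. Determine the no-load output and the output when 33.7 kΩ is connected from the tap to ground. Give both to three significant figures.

Unloaded: 8.11 V; loaded: 5.61 V

Open-circuit: V = 11.9 × 47.0/(22.0 + 47.0) = 8.11 V.
With the load, R2 becomes R2‖R_L = 19.63 kΩ, so V = 11.9 × 19.63/41.63 = 5.61 V.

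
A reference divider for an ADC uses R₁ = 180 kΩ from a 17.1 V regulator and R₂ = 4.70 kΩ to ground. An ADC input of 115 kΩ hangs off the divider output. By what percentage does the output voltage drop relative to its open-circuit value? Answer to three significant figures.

The divider's output (Thévenin) resistance is R₁‖R₂ = 4.580 kΩ.
Fractional drop under load = R_th/(R_th + R_L) = 4.580 / (4.580 + 115) = 0.03830.
So the output falls by 3.83 %.

3.83 %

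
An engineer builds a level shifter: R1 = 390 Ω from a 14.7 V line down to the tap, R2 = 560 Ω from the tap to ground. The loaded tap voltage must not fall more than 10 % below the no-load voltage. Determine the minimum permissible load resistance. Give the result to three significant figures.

R_L(min) ≈ 2.07 kΩ

Output resistance R_th = R1‖R2 = (390 × 560)/950.0 = 229.9 Ω.
The fractional drop is R_th/(R_th + R_L); requiring this ≤ 0.100 gives R_L ≥ R_th(1/0.100 − 1) = 229.9 × 9.000 = 2.07 kΩ.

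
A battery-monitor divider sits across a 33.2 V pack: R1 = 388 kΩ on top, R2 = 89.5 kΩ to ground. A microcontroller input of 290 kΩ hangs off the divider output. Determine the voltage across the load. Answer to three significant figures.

V_out ≈ 4.98 V

The load sits in parallel with R2: R2‖R_L = (89.5 × 290) / (89.5 + 290) = 68.39 kΩ.
V_out = 33.2 × 68.39 / (388 + 68.39) = 33.2 × 68.39/456.4 = 4.98 V.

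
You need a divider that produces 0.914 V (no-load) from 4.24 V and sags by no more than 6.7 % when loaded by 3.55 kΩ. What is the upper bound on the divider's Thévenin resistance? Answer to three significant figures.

Loading drop = R_th/(R_th + R_L) ≤ 0.0670, so R_th ≤ R_L · ε/(1−ε) = 3.55 kΩ × 0.0670/0.9330 = 255 Ω.
(Any R1, R2 with R2/(R1+R2) = 0.216 and R1‖R2 ≤ 255 Ω will meet the spec.)

R_th ≤ 255 Ω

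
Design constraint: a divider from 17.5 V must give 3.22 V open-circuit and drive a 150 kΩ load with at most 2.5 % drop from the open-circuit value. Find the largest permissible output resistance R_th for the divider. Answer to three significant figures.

Loading drop = R_th/(R_th + R_L) ≤ 0.0250, so R_th ≤ R_L · ε/(1−ε) = 150 kΩ × 0.0250/0.9750 = 3.85 kΩ.
(Any R1, R2 with R2/(R1+R2) = 0.184 and R1‖R2 ≤ 3.85 kΩ will meet the spec.)

R_th ≤ 3.85 kΩ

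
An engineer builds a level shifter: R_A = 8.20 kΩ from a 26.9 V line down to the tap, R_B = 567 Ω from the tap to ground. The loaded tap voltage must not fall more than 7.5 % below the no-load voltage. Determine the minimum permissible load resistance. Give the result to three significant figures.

Output resistance R_th = R_A‖R_B = (8200 × 567)/8767 = 530.3 Ω.
The fractional drop is R_th/(R_th + R_L); requiring this ≤ 0.0750 gives R_L ≥ R_th(1/0.0750 − 1) = 530.3 × 12.33 = 6.54 kΩ.

R_L(min) ≈ 6.54 kΩ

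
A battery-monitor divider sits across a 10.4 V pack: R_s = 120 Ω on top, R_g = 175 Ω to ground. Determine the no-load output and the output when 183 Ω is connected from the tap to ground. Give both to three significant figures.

Open-circuit: V = 10.4 × 175/(120 + 175) = 6.17 V.
With the load, R_g becomes R_g‖R_L = 89.46 Ω, so V = 10.4 × 89.46/209.5 = 4.44 V.

Unloaded: 6.17 V; loaded: 4.44 V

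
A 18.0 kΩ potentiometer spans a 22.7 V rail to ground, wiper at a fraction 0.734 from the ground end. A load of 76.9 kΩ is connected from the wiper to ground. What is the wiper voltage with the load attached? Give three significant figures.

V ≈ 15.9 V

The wiper splits the pot into (1−α)R = 4.788 kΩ above and αR = 13.21 kΩ below.
Lower section ‖ load = 11.27 kΩ.
V_wiper = 22.7 × 11.27/(4.788 + 11.27) = 15.9 V.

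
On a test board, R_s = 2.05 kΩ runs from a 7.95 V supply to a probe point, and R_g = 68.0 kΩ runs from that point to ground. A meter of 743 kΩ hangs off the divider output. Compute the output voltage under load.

The load sits in parallel with R_g: R_g‖R_L = (68.0 × 743) / (68.0 + 743) = 62.30 kΩ.
V_out = 7.95 × 62.30 / (2.05 + 62.30) = 7.95 × 62.30/64.35 = 7.70 V.
(Unloaded it would have been 7.72 V.)

V_out ≈ 7.70 V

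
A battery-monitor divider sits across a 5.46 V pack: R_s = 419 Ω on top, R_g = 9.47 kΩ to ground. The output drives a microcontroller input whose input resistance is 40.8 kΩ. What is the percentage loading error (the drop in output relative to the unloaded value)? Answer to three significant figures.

0.974 %

The divider's output (Thévenin) resistance is R_s‖R_g = 401.2 Ω.
Fractional drop under load = R_th/(R_th + R_L) = 401.2 / (401.2 + 40800) = 0.009739.
So the output falls by 0.974 %.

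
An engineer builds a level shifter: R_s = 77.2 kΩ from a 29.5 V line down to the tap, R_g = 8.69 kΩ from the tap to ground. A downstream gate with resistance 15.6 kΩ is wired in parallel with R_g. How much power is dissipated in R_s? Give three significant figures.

P ≈ 9.80 mW

Total resistance from the source is R_s + (R_g‖R_L) = 82.78 kΩ, so I = 29.5/82.78 kΩ = 0.3564 mA.
P = I²·R_s = (0.3564 mA)² × 77.2 kΩ = 9.80 mW.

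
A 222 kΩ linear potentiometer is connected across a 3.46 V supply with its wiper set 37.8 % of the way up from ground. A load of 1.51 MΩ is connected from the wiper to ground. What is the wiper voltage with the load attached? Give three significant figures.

The wiper splits the pot into (1−α)R = 138.1 kΩ above and αR = 83.92 kΩ below.
Lower section ‖ load = 79.50 kΩ.
V_wiper = 3.46 × 79.50/(138.1 + 79.50) = 1.26 V.

V ≈ 1.26 V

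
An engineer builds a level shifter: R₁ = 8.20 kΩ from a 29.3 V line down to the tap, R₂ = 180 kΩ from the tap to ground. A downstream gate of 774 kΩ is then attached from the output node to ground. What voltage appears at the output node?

The load sits in parallel with R₂: R₂‖R_L = (180 × 774) / (180 + 774) = 146.0 kΩ.
V_out = 29.3 × 146.0 / (8.20 + 146.0) = 29.3 × 146.0/154.2 = 27.7 V.
(Unloaded it would have been 28.0 V.)

V_out ≈ 27.7 V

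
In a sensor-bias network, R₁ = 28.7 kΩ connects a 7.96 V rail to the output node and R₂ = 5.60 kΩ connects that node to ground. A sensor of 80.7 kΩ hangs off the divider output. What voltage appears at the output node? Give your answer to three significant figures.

The load sits in parallel with R₂: R₂‖R_L = (5.60 × 80.7) / (5.60 + 80.7) = 5.237 kΩ.
V_out = 7.96 × 5.237 / (28.7 + 5.237) = 7.96 × 5.237/33.94 = 1.23 V.

V_out ≈ 1.23 V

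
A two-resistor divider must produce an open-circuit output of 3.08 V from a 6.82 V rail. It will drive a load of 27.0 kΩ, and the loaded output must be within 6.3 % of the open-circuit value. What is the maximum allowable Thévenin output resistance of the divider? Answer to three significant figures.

R_th ≤ 1.82 kΩ

Loading drop = R_th/(R_th + R_L) ≤ 0.0630, so R_th ≤ R_L · ε/(1−ε) = 27.0 kΩ × 0.0630/0.9370 = 1.82 kΩ.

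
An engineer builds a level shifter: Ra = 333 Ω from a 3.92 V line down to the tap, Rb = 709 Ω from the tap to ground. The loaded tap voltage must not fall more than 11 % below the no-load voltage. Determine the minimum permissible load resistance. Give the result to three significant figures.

Output resistance R_th = Ra‖Rb = (333 × 709)/1042 = 226.6 Ω.
The fractional drop is R_th/(R_th + R_L); requiring this ≤ 0.110 gives R_L ≥ R_th(1/0.110 − 1) = 226.6 × 8.091 = 1.83 kΩ.

R_L(min) ≈ 1.83 kΩ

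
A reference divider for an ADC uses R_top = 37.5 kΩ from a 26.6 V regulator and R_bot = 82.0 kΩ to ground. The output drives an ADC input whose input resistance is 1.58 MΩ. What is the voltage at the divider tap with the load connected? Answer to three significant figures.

V_out ≈ 18.0 V

The load sits in parallel with R_bot: R_bot‖R_L = (82.0 × 1580) / (82.0 + 1580) = 77.95 kΩ.
V_out = 26.6 × 77.95 / (37.5 + 77.95) = 26.6 × 77.95/115.5 = 18.0 V.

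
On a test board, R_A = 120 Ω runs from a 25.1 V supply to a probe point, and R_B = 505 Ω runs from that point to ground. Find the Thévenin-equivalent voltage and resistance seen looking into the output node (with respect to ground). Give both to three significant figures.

V_th = 20.3 V, R_th = 97.0 Ω

V_th is the open-circuit tap voltage: 25.1 × 505/(120 + 505) = 20.3 V.
With the supply zeroed, R_A and R_B appear in parallel from the tap: R_th = R_A‖R_B = (120 × 505)/625.0 = 97.0 Ω.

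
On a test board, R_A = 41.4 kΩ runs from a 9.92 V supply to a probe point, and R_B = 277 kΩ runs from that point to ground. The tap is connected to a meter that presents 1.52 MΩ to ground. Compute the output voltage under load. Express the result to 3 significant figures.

The load sits in parallel with R_B: R_B‖R_L = (277 × 1520) / (277 + 1520) = 234.3 kΩ.
V_out = 9.92 × 234.3 / (41.4 + 234.3) = 9.92 × 234.3/275.7 = 8.43 V.
(Unloaded it would have been 8.63 V.)

V_out ≈ 8.43 V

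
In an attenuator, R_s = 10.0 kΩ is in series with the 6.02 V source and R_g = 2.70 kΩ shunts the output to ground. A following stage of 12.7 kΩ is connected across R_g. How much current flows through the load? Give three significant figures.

I_L ≈ 0.0863 mA

R_g‖R_L = 2.227 kΩ; V_out = 6.02 × 2.227/12.23 = 1.096 V.
I_L = V_out / R_L = 1.096 / 12.7 kΩ = 0.0863 mA.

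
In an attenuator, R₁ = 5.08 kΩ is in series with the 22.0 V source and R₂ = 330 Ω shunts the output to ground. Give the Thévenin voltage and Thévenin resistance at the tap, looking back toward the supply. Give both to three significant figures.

V_th = 1.34 V, R_th = 310 Ω

V_th is the open-circuit tap voltage: 22.0 × 330/(5080 + 330) = 1.34 V.
With the supply zeroed, R₁ and R₂ appear in parallel from the tap: R_th = R₁‖R₂ = (5080 × 330)/5410 = 310 Ω.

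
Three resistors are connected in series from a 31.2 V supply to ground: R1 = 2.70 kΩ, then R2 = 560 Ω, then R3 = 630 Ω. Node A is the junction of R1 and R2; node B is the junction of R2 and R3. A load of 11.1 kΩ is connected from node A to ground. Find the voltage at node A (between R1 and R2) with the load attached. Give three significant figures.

Below node A the series string R2+R3 = 1190 Ω sits in parallel with the 11100 Ω load: 1075 Ω.
V_A = 31.2 × 1075/(2700 + 1075) = 8.88 V.

V ≈ 8.88 V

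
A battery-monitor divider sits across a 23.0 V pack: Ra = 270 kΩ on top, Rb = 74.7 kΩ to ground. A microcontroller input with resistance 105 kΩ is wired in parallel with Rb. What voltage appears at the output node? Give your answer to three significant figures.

V_out ≈ 3.20 V

The load sits in parallel with Rb: Rb‖R_L = (74.7 × 105) / (74.7 + 105) = 43.65 kΩ.
V_out = 23.0 × 43.65 / (270 + 43.65) = 23.0 × 43.65/313.6 = 3.20 V.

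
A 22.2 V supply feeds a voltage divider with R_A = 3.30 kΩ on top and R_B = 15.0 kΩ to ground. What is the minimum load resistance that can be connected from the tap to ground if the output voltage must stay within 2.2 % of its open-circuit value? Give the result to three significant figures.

R_L(min) ≈ 120 kΩ

Output resistance R_th = R_A‖R_B = (3.30 × 15.0)/18.30 = 2.705 kΩ.
The fractional drop is R_th/(R_th + R_L); requiring this ≤ 0.0220 gives R_L ≥ R_th(1/0.0220 − 1) = 2.705 × 44.45 = 120 kΩ.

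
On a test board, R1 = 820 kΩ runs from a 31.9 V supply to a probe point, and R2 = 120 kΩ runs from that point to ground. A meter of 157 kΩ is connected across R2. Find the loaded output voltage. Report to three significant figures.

The load sits in parallel with R2: R2‖R_L = (120 × 157) / (120 + 157) = 68.01 kΩ.
V_out = 31.9 × 68.01 / (820 + 68.01) = 31.9 × 68.01/888.0 = 2.44 V.
(Unloaded it would have been 4.07 V.)

V_out ≈ 2.44 V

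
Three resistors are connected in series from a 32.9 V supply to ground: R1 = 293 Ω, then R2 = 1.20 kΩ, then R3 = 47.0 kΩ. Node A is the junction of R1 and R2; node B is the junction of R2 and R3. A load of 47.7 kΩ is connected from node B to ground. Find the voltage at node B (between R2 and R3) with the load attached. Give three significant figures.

V ≈ 30.9 V

At node B, R3 is in parallel with the load: R3‖R_L = 23670 Ω.
Below node A the resistance is R2 + (R3‖R_L) = 24870 Ω, so V_A = 32.9 × 24870/25170 = 32.52 V.
Then V_B = V_A × (R3‖R_L)/(R2 + R3‖R_L) = 32.52 × 23670/24870 = 30.9 V.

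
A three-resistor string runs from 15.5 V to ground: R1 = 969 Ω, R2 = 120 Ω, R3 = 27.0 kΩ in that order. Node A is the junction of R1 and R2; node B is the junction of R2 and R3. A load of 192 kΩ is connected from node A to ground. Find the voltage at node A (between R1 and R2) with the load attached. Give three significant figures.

Below node A the series string R2+R3 = 27120 Ω sits in parallel with the 192000 Ω load: 23760 Ω.
V_A = 15.5 × 23760/(969 + 23760) = 14.9 V.

V ≈ 14.9 V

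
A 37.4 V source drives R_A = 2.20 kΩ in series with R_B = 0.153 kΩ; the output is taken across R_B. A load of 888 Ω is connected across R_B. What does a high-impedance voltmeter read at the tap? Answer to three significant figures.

V_out ≈ 2.09 V

The load sits in parallel with R_B: R_B‖R_L = (153 × 888) / (153 + 888) = 130.5 Ω.
V_out = 37.4 × 130.5 / (2200 + 130.5) = 37.4 × 130.5/2331 = 2.09 V.
(Unloaded it would have been 2.43 V.)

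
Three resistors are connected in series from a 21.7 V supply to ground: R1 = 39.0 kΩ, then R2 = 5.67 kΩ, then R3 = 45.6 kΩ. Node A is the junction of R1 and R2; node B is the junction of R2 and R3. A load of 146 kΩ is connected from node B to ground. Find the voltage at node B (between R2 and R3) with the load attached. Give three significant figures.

At node B, R3 is in parallel with the load: R3‖R_L = 34.75 kΩ.
Below node A the resistance is R2 + (R3‖R_L) = 40.42 kΩ, so V_A = 21.7 × 40.42/79.42 = 11.04 V.
Then V_B = V_A × (R3‖R_L)/(R2 + R3‖R_L) = 11.04 × 34.75/40.42 = 9.49 V.

V ≈ 9.49 V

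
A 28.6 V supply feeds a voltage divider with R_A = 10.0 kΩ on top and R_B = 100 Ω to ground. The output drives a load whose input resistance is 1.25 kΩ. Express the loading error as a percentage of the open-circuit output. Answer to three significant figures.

7.34 %

The divider's output (Thévenin) resistance is R_A‖R_B = 99.01 Ω.
Fractional drop under load = R_th/(R_th + R_L) = 99.01 / (99.01 + 1250) = 0.07339.
So the output falls by 7.34 %.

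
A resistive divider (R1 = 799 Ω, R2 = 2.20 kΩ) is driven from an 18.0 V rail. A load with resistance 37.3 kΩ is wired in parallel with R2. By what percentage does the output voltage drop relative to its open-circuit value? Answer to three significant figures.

The divider's output (Thévenin) resistance is R1‖R2 = 586.1 Ω.
Fractional drop under load = R_th/(R_th + R_L) = 586.1 / (586.1 + 37300) = 0.01547.
So the output falls by 1.55 %.

1.55 %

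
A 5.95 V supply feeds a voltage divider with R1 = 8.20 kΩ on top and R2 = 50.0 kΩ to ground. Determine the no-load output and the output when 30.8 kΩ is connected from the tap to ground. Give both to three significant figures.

Open-circuit: V = 5.95 × 50.0/(8.20 + 50.0) = 5.11 V.
With the load, R2 becomes R2‖R_L = 19.06 kΩ, so V = 5.95 × 19.06/27.26 = 4.16 V.

Unloaded: 5.11 V; loaded: 4.16 V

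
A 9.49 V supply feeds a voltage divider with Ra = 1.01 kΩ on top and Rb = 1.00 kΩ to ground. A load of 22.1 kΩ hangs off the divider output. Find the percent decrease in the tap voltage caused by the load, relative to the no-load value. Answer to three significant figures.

2.22 %

The divider's output (Thévenin) resistance is Ra‖Rb = 0.5025 kΩ.
Fractional drop under load = R_th/(R_th + R_L) = 0.5025 / (0.5025 + 22.1) = 0.02223.
So the output falls by 2.22 %.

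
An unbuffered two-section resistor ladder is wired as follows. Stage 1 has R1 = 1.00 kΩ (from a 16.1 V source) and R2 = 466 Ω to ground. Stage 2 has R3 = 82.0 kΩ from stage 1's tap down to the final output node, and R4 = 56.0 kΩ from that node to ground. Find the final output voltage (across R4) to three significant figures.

V_out ≈ 2.07 V

Stage 2 presents R3+R4 = 138000 Ω as a load on stage 1's tap.
Stage 1's lower leg becomes R2‖(R3+R4) = 464.4 Ω, so V_mid = 16.1 × 464.4/1464 = 5.106 V.
Stage 2 is itself unloaded: V_out = V_mid × R4/(R3+R4) = 5.106 × 56000/138000 = 2.07 V.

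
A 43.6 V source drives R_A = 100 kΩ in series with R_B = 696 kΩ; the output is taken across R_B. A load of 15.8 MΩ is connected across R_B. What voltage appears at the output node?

V_out ≈ 37.9 V

The load sits in parallel with R_B: R_B‖R_L = (696 × 15800) / (696 + 15800) = 666.6 kΩ.
V_out = 43.6 × 666.6 / (100 + 666.6) = 43.6 × 666.6/766.6 = 37.9 V.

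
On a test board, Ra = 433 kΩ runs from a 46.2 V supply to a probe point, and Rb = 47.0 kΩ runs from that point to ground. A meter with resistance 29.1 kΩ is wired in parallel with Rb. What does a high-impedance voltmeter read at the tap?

V_out ≈ 1.84 V

The load sits in parallel with Rb: Rb‖R_L = (47.0 × 29.1) / (47.0 + 29.1) = 17.97 kΩ.
V_out = 46.2 × 17.97 / (433 + 17.97) = 46.2 × 17.97/451.0 = 1.84 V.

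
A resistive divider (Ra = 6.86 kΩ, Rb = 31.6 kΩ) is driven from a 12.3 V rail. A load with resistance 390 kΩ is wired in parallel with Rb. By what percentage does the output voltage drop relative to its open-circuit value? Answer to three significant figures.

1.42 %

The divider's output (Thévenin) resistance is Ra‖Rb = 5.636 kΩ.
Fractional drop under load = R_th/(R_th + R_L) = 5.636 / (5.636 + 390) = 0.01425.
So the output falls by 1.42 %.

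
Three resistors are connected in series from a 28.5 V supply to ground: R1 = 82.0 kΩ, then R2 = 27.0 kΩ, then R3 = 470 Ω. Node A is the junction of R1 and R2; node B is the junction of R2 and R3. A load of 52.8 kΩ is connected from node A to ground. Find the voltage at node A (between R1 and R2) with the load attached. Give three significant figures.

V ≈ 5.15 V

Below node A the series string R2+R3 = 27470 Ω sits in parallel with the 52800 Ω load: 18070 Ω.
V_A = 28.5 × 18070/(82000 + 18070) = 5.15 V.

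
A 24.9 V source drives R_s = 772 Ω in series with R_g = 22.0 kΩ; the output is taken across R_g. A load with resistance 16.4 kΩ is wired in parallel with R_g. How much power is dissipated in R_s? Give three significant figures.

P ≈ 4.63 mW

Total resistance from the source is R_s + (R_g‖R_L) = 10170 Ω, so I = 24.9/10170 Ω = 2.449 mA.
P = I²·R_s = (2.449 mA)² × 772 Ω = 4.63 mW.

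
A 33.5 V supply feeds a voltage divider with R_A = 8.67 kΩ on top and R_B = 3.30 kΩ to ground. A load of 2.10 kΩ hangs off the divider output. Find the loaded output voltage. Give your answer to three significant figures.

The load sits in parallel with R_B: R_B‖R_L = (3.30 × 2.10) / (3.30 + 2.10) = 1.283 kΩ.
V_out = 33.5 × 1.283 / (8.67 + 1.283) = 33.5 × 1.283/9.953 = 4.32 V.

V_out ≈ 4.32 V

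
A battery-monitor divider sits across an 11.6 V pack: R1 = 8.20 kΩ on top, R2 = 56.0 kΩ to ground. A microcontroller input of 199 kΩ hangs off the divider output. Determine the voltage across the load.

V_out ≈ 9.77 V

The load sits in parallel with R2: R2‖R_L = (56.0 × 199) / (56.0 + 199) = 43.70 kΩ.
V_out = 11.6 × 43.70 / (8.20 + 43.70) = 11.6 × 43.70/51.90 = 9.77 V.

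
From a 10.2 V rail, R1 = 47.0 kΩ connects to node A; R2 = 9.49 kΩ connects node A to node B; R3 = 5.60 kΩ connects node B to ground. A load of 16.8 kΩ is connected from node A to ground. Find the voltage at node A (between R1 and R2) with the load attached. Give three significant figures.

V ≈ 1.48 V

Below node A the series string R2+R3 = 15.09 kΩ sits in parallel with the 16.8 kΩ load: 7.950 kΩ.
V_A = 10.2 × 7.950/(47.0 + 7.950) = 1.48 V.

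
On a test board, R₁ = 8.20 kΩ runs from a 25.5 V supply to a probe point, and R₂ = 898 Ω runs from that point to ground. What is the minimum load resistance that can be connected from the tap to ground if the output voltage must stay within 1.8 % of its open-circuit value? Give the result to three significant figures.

R_L(min) ≈ 44.2 kΩ

Output resistance R_th = R₁‖R₂ = (8200 × 898)/9098 = 809.4 Ω.
The fractional drop is R_th/(R_th + R_L); requiring this ≤ 0.0180 gives R_L ≥ R_th(1/0.0180 − 1) = 809.4 × 54.56 = 44.2 kΩ.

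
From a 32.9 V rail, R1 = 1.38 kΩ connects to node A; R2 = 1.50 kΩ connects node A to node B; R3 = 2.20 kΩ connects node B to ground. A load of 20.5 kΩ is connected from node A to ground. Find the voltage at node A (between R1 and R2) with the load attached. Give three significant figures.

Below node A the series string R2+R3 = 3.700 kΩ sits in parallel with the 20.5 kΩ load: 3.134 kΩ.
V_A = 32.9 × 3.134/(1.38 + 3.134) = 22.8 V.

V ≈ 22.8 V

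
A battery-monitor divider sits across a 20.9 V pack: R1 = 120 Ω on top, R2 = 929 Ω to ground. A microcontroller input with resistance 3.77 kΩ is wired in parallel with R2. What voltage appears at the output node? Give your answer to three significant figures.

The load sits in parallel with R2: R2‖R_L = (929 × 3770) / (929 + 3770) = 745.3 Ω.
V_out = 20.9 × 745.3 / (120 + 745.3) = 20.9 × 745.3/865.3 = 18.0 V.
(Unloaded it would have been 18.5 V.)

V_out ≈ 18.0 V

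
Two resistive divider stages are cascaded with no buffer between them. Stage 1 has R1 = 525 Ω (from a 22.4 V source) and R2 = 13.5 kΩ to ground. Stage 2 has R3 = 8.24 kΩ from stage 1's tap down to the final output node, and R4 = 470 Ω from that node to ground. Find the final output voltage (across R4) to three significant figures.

V_out ≈ 1.10 V

Stage 2 presents R3+R4 = 8710 Ω as a load on stage 1's tap.
Stage 1's lower leg becomes R2‖(R3+R4) = 5294 Ω, so V_mid = 22.4 × 5294/5819 = 20.38 V.
Stage 2 is itself unloaded: V_out = V_mid × R4/(R3+R4) = 20.38 × 470/8710 = 1.10 V.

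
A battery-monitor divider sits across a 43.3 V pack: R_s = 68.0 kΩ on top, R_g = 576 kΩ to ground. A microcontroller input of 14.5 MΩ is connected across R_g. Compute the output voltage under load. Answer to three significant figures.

The load sits in parallel with R_g: R_g‖R_L = (576 × 14500) / (576 + 14500) = 554.0 kΩ.
V_out = 43.3 × 554.0 / (68.0 + 554.0) = 43.3 × 554.0/622.0 = 38.6 V.

V_out ≈ 38.6 V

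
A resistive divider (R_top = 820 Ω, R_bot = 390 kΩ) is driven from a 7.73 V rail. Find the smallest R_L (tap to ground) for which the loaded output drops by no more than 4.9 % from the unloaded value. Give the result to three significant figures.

R_L(min) ≈ 15.9 kΩ

Output resistance R_th = R_top‖R_bot = (820 × 390000)/390800 = 818.3 Ω.
The fractional drop is R_th/(R_th + R_L); requiring this ≤ 0.0490 gives R_L ≥ R_th(1/0.0490 − 1) = 818.3 × 19.41 = 15.9 kΩ.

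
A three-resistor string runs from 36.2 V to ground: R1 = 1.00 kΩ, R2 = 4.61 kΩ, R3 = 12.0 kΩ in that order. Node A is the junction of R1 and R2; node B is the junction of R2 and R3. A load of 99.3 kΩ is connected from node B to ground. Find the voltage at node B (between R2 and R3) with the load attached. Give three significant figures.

V ≈ 23.8 V

At node B, R3 is in parallel with the load: R3‖R_L = 10.71 kΩ.
Below node A the resistance is R2 + (R3‖R_L) = 15.32 kΩ, so V_A = 36.2 × 15.32/16.32 = 33.98 V.
Then V_B = V_A × (R3‖R_L)/(R2 + R3‖R_L) = 33.98 × 10.71/15.32 = 23.8 V.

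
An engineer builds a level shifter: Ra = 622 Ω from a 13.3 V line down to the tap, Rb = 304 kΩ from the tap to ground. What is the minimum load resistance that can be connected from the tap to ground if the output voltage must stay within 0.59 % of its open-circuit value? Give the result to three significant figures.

R_L(min) ≈ 105 kΩ

Output resistance R_th = Ra‖Rb = (622 × 304000)/304600 = 620.7 Ω.
The fractional drop is R_th/(R_th + R_L); requiring this ≤ 0.00590 gives R_L ≥ R_th(1/0.00590 − 1) = 620.7 × 168.5 = 105 kΩ.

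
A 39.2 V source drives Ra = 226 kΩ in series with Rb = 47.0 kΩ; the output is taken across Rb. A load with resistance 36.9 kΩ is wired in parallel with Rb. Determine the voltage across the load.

The load sits in parallel with Rb: Rb‖R_L = (47.0 × 36.9) / (47.0 + 36.9) = 20.67 kΩ.
V_out = 39.2 × 20.67 / (226 + 20.67) = 39.2 × 20.67/246.7 = 3.28 V.

V_out ≈ 3.28 V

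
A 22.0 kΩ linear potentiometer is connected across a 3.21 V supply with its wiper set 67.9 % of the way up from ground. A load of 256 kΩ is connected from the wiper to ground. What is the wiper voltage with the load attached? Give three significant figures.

The wiper splits the pot into (1−α)R = 7.062 kΩ above and αR = 14.94 kΩ below.
Lower section ‖ load = 14.11 kΩ.
V_wiper = 3.21 × 14.11/(7.062 + 14.11) = 2.14 V.

V ≈ 2.14 V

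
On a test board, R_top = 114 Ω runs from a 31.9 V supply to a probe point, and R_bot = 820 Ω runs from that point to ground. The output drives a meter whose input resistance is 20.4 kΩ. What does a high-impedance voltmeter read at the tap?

V_out ≈ 27.9 V

The load sits in parallel with R_bot: R_bot‖R_L = (820 × 20400) / (820 + 20400) = 788.3 Ω.
V_out = 31.9 × 788.3 / (114 + 788.3) = 31.9 × 788.3/902.3 = 27.9 V.
(Unloaded it would have been 28.0 V.)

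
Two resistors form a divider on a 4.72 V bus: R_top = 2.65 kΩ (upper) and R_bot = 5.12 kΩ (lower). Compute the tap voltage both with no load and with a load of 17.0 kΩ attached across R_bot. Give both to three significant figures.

Open-circuit: V = 4.72 × 5.12/(2.65 + 5.12) = 3.11 V.
With the load, R_bot becomes R_bot‖R_L = 3.935 kΩ, so V = 4.72 × 3.935/6.585 = 2.82 V.

Unloaded: 3.11 V; loaded: 2.82 V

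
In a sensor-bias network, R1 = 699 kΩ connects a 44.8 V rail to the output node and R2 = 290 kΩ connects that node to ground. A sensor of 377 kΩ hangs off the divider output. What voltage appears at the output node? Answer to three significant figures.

The load sits in parallel with R2: R2‖R_L = (290 × 377) / (290 + 377) = 163.9 kΩ.
V_out = 44.8 × 163.9 / (699 + 163.9) = 44.8 × 163.9/862.9 = 8.51 V.

V_out ≈ 8.51 V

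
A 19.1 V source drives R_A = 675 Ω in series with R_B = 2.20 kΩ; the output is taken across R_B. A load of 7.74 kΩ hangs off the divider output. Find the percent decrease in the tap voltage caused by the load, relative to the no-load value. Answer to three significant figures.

The divider's output (Thévenin) resistance is R_A‖R_B = 516.5 Ω.
Fractional drop under load = R_th/(R_th + R_L) = 516.5 / (516.5 + 7740) = 0.06256.
So the output falls by 6.26 %.

6.26 %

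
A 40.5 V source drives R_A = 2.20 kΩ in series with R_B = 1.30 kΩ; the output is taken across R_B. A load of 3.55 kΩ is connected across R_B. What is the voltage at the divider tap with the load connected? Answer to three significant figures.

V_out ≈ 12.2 V

The load sits in parallel with R_B: R_B‖R_L = (1.30 × 3.55) / (1.30 + 3.55) = 0.9515 kΩ.
V_out = 40.5 × 0.9515 / (2.20 + 0.9515) = 40.5 × 0.9515/3.152 = 12.2 V.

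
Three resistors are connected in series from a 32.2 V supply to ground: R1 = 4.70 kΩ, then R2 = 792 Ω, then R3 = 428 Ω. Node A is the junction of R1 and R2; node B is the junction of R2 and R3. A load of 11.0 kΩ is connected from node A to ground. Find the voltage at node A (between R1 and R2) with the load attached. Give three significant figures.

V ≈ 6.10 V

Below node A the series string R2+R3 = 1220 Ω sits in parallel with the 11000 Ω load: 1098 Ω.
V_A = 32.2 × 1098/(4700 + 1098) = 6.10 V.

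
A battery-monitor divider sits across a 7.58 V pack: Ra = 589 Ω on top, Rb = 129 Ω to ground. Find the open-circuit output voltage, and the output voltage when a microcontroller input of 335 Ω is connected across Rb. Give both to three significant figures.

Unloaded: 1.36 V; loaded: 1.03 V

Open-circuit: V = 7.58 × 129/(589 + 129) = 1.36 V.
With the load, Rb becomes Rb‖R_L = 93.14 Ω, so V = 7.58 × 93.14/682.1 = 1.03 V.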